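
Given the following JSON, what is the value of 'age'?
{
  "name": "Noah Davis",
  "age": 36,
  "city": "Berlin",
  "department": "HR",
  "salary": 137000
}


Looking up field 'age'
Value: 36

36


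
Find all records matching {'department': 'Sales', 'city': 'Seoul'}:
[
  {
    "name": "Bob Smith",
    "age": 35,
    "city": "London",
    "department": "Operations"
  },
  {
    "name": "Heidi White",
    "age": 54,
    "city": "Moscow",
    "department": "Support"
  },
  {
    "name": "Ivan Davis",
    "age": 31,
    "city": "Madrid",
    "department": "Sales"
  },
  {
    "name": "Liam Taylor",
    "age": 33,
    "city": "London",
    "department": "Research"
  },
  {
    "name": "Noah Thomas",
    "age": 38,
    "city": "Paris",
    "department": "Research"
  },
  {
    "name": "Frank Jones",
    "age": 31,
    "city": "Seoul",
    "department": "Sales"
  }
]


Search criteria: {'department': 'Sales', 'city': 'Seoul'}

Checking 6 records:
  Bob Smith: {department: Operations, city: London}
  Heidi White: {department: Support, city: Moscow}
  Ivan Davis: {department: Sales, city: Madrid}
  Liam Taylor: {department: Research, city: London}
  Noah Thomas: {department: Research, city: Paris}
  Frank Jones: {department: Sales, city: Seoul} <-- MATCH

Matches: ["Frank Jones"]

["Frank Jones"]


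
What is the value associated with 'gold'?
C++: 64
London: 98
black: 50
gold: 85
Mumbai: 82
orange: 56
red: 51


Looking up key 'gold'
Value: 85

85


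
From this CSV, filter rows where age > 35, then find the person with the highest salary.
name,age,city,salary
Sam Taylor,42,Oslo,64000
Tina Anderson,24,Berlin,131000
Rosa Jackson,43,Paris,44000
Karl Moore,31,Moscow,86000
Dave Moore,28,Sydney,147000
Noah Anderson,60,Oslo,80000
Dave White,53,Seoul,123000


Filter: age > 35
Sort by: salary (descending)

Filtered records (4):
  Dave White, age 53, salary $123000
  Noah Anderson, age 60, salary $80000
  Sam Taylor, age 42, salary $64000
  Rosa Jackson, age 43, salary $44000

Highest salary: Dave White ($123000)

Dave White


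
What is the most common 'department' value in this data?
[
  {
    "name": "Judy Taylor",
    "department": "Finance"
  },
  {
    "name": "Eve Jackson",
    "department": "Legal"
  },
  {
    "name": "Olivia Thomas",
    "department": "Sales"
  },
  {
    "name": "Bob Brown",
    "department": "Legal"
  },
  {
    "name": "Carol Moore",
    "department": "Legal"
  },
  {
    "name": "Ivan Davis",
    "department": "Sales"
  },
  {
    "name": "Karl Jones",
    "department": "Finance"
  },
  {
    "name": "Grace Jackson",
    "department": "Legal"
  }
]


Counting 'department' values across 8 records:

  Legal: 4 ####
  Finance: 2 ##
  Sales: 2 ##

Most common: Legal (4 times)

Legal (4 times)


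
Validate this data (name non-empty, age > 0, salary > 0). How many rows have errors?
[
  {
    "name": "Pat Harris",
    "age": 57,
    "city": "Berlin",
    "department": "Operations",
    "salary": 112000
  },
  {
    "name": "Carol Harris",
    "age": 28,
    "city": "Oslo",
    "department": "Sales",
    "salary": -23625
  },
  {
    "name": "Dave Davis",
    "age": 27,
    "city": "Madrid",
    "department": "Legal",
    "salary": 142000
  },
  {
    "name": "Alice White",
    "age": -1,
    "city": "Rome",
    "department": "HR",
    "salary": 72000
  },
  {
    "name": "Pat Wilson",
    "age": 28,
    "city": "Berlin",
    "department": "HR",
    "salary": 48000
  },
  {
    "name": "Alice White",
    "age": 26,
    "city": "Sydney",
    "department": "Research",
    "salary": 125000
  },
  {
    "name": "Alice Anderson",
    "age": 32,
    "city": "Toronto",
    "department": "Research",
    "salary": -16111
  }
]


Validating 7 records:
Rules: name non-empty, age > 0, salary > 0

  Row 1 (Pat Harris): OK
  Row 2 (Carol Harris): negative salary: -23625
  Row 3 (Dave Davis): OK
  Row 4 (Alice White): negative age: -1
  Row 5 (Pat Wilson): OK
  Row 6 (Alice White): OK
  Row 7 (Alice Anderson): negative salary: -16111

Total errors: 3

3 errors


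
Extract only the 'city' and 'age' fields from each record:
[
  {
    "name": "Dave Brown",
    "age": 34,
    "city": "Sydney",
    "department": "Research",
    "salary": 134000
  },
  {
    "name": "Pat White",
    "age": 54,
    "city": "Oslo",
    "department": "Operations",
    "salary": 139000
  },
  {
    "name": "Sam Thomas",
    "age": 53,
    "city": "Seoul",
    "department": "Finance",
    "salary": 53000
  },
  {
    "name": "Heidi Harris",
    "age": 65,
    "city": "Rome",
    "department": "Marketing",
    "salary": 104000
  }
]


Original: 4 records with fields: name, age, city, department, salary
Keep: ['city', 'age']
Drop: ['name', 'department', 'salary']
Result: 4 records, 2 fields each

[
  {
    "city": "Sydney",
    "age": 34
  },
  {
    "city": "Oslo",
    "age": 54
  },
  {
    "city": "Seoul",
    "age": 53
  },
  {
    "city": "Rome",
    "age": 65
  }
]


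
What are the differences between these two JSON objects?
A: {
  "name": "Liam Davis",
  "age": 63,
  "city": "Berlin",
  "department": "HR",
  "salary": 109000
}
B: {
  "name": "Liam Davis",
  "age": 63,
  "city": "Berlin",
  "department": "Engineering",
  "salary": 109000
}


Comparing each field (in key order):
  name: same
  age: same
  city: same
  department: DIFFERENT
  salary: same
Differences:
  department: HR -> Engineering

1 field(s) changed

1 change: department


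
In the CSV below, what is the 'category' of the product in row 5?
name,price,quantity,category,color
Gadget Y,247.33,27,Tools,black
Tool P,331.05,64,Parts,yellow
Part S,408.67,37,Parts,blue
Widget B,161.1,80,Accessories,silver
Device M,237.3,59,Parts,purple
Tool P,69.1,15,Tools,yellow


Query: Row 5 ('Device M'), column 'category'
Value: Parts

Parts


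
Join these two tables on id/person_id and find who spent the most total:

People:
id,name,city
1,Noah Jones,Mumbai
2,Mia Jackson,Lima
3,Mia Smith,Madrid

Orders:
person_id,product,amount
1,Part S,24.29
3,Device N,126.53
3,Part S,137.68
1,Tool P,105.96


Join on: people.id = orders.person_id

Joined rows:
  Noah Jones (Mumbai) bought Part S for $24.29
  Mia Smith (Madrid) bought Device N for $126.53
  Mia Smith (Madrid) bought Part S for $137.68
  Noah Jones (Mumbai) bought Tool P for $105.96

Total per person:
  Mia Smith: $264.21
  Noah Jones: $130.25

Top spender: Mia Smith ($264.21)

Mia Smith ($264.21)


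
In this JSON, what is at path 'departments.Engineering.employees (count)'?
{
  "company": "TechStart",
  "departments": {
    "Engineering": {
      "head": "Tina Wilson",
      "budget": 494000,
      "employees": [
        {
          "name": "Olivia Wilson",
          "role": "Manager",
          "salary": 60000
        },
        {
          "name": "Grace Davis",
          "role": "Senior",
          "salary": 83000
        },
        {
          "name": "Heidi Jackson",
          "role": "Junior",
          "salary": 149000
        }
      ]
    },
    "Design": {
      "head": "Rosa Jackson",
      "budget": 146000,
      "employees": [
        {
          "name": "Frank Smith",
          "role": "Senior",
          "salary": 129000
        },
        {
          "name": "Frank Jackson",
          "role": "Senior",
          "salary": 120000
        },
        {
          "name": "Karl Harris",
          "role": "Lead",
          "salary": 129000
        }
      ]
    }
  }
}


Path: departments.Engineering.employees (count)

Navigate:
  -> departments
  -> Engineering
  -> employees (array, length 3)

3


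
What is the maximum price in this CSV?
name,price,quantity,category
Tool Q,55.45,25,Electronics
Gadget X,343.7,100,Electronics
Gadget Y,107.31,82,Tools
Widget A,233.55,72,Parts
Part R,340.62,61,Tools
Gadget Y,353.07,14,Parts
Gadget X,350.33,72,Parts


Computing maximum price:
Values: [55.45, 343.7, 107.31, 233.55, 340.62, 353.07, 350.33]
Max = 353.07

353.07


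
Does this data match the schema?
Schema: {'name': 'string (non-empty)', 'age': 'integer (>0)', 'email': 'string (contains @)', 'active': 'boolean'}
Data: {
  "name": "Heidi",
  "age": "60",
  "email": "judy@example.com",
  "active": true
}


Validating each field against schema:
  name: OK (non-empty string)
  age: FAIL ("60" is not an integer)
  email: OK (string with @)
  active: OK (boolean)

Result: INVALID (1 error: age)

INVALID (1 error: age)


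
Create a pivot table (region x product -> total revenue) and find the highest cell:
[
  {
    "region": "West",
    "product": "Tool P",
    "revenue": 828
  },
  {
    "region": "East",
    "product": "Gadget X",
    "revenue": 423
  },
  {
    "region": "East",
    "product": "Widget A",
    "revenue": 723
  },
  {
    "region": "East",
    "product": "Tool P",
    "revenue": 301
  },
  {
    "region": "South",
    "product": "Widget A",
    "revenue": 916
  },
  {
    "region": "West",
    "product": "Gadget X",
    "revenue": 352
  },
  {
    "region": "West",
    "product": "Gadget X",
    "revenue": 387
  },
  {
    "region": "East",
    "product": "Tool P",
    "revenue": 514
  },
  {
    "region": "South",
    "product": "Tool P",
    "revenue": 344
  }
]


Pivot: region (rows) x product (columns) -> total revenue

     Gadget X      Tool P        Widget A    
East           423           815           723  
South            0           344           916  
West           739           828             0  

Highest: South / Widget A = $916

South / Widget A = $916


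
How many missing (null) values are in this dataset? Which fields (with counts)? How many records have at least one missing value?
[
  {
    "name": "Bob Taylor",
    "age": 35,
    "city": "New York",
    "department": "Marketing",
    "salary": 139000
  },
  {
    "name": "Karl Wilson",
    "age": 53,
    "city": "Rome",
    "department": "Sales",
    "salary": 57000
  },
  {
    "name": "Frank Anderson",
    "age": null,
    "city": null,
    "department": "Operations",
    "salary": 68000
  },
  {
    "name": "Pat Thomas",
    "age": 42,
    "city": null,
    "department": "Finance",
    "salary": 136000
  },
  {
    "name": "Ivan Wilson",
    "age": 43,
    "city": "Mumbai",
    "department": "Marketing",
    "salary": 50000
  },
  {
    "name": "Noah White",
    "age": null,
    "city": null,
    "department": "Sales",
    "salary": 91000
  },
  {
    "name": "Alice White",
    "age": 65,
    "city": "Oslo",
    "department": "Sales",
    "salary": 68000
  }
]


Checking for missing (null) values in 7 records:

  Bob Taylor: complete
  Karl Wilson: complete
  Frank Anderson: age, city
  Pat Thomas: city
  Ivan Wilson: complete
  Noah White: age, city
  Alice White: complete

Per field:
  name: 0 missing
  age: 2 missing
  city: 3 missing
  department: 0 missing
  salary: 0 missing

Total missing values: 5
Records with any missing: 3

5 missing values (age: 2, city: 3); 3 incomplete records


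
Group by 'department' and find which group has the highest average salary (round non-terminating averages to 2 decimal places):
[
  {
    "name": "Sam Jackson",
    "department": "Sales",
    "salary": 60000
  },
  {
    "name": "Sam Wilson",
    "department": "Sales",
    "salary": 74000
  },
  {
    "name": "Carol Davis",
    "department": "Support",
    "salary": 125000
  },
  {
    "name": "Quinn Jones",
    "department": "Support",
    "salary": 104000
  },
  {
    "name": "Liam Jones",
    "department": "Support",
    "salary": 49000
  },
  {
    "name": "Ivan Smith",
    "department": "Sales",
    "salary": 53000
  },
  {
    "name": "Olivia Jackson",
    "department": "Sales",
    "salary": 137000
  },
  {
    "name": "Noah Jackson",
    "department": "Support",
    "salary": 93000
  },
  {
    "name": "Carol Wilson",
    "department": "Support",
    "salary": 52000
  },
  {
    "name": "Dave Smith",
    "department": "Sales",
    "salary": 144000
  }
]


Group by: department

Groups:
  Sales: 5 people, avg salary = 468000/5 = $93600
  Support: 5 people, avg salary = 423000/5 = $84600

Highest average salary: Sales ($93600)

Sales ($93600)


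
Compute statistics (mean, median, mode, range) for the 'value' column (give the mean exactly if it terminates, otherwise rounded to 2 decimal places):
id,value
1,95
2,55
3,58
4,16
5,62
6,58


Data: [95, 55, 58, 16, 62, 58]
Count: 6
Sum: 344
Mean: 344/6 ≈ 57.33 (rounded to 2 decimal places)
Sorted: [16, 55, 58, 58, 62, 95]
Median: 58.0
Mode: 58 (2 times)
Range: 95 - 16 = 79
Min: 16, Max: 95

mean≈57.33, median=58.0, mode=58, range=79


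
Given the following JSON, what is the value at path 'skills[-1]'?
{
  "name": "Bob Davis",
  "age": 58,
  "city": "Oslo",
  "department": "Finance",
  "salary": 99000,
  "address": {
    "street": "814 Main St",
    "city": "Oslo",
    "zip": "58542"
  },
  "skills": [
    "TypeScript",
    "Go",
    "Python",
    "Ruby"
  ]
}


Query: skills[-1]
Path: skills -> last element
Value: Ruby

Ruby


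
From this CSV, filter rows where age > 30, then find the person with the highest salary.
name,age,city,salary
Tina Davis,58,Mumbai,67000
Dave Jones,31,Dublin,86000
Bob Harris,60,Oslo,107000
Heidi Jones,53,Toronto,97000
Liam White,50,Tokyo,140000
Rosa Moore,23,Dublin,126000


Filter: age > 30
Sort by: salary (descending)

Filtered records (5):
  Liam White, age 50, salary $140000
  Bob Harris, age 60, salary $107000
  Heidi Jones, age 53, salary $97000
  Dave Jones, age 31, salary $86000
  Tina Davis, age 58, salary $67000

Highest salary: Liam White ($140000)

Liam White


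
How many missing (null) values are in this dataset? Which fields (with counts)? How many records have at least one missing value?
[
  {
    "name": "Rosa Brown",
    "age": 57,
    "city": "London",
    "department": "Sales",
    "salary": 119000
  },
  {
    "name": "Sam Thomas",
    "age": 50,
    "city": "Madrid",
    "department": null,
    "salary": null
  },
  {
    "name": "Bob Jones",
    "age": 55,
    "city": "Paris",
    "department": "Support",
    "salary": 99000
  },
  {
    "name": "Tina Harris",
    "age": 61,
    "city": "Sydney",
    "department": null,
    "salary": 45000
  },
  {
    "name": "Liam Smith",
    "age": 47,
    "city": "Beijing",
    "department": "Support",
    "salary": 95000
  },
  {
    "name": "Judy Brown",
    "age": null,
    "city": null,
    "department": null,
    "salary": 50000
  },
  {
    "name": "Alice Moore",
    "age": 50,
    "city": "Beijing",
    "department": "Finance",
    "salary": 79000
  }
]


Checking for missing (null) values in 7 records:

  Rosa Brown: complete
  Sam Thomas: department, salary
  Bob Jones: complete
  Tina Harris: department
  Liam Smith: complete
  Judy Brown: age, city, department
  Alice Moore: complete

Per field:
  name: 0 missing
  age: 1 missing
  city: 1 missing
  department: 3 missing
  salary: 1 missing

Total missing values: 6
Records with any missing: 3

6 missing values (age: 1, city: 1, department: 3, salary: 1); 3 incomplete records


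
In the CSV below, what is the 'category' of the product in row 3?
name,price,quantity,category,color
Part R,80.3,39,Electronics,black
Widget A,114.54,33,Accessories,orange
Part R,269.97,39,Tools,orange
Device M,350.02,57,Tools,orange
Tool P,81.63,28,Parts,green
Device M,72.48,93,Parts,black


Query: Row 3 ('Part R'), column 'category'
Value: Tools

Tools


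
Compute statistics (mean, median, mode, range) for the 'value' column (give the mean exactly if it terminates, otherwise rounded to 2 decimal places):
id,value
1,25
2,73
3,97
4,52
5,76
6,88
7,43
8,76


Data: [25, 73, 97, 52, 76, 88, 43, 76]
Count: 8
Sum: 530
Mean: 530/8 = 66.25
Sorted: [25, 43, 52, 73, 76, 76, 88, 97]
Median: 74.5
Mode: 76 (2 times)
Range: 97 - 25 = 72
Min: 25, Max: 97

mean=66.25, median=74.5, mode=76, range=72


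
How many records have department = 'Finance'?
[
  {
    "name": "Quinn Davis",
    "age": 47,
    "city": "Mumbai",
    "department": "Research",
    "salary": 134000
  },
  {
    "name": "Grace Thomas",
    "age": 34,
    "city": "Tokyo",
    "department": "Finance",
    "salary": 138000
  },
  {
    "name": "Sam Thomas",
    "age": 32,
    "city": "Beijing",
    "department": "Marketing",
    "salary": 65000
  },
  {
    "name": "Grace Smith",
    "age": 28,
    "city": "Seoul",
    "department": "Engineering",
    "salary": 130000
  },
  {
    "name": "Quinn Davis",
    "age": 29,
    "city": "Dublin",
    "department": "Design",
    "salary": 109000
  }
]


Data: 5 records
Condition: department = 'Finance'

Checking each record:
  Quinn Davis: Research
  Grace Thomas: Finance MATCH
  Sam Thomas: Marketing
  Grace Smith: Engineering
  Quinn Davis: Design

Count: 1

1


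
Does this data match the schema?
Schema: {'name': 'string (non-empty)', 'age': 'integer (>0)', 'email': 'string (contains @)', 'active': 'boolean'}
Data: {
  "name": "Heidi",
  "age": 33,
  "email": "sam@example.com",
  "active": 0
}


Validating each field against schema:
  name: OK (non-empty string)
  age: OK (positive integer)
  email: OK (string with @)
  active: FAIL (0 is not a boolean)

Result: INVALID (1 error: active)

INVALID (1 error: active)


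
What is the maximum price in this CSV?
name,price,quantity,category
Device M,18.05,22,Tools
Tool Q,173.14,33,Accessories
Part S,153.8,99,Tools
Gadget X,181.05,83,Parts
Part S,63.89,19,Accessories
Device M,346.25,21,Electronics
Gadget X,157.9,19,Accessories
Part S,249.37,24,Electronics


Computing maximum price:
Values: [18.05, 173.14, 153.8, 181.05, 63.89, 346.25, 157.9, 249.37]
Max = 346.25

346.25


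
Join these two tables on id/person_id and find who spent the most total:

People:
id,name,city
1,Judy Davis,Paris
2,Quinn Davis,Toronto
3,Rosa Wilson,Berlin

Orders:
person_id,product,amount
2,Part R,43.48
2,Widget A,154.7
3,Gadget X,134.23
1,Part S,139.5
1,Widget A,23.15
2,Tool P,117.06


Join on: people.id = orders.person_id

Joined rows:
  Quinn Davis (Toronto) bought Part R for $43.48
  Quinn Davis (Toronto) bought Widget A for $154.7
  Rosa Wilson (Berlin) bought Gadget X for $134.23
  Judy Davis (Paris) bought Part S for $139.5
  Judy Davis (Paris) bought Widget A for $23.15
  Quinn Davis (Toronto) bought Tool P for $117.06

Total per person:
  Quinn Davis: $315.24
  Judy Davis: $162.65
  Rosa Wilson: $134.23

Top spender: Quinn Davis ($315.24)

Quinn Davis ($315.24)


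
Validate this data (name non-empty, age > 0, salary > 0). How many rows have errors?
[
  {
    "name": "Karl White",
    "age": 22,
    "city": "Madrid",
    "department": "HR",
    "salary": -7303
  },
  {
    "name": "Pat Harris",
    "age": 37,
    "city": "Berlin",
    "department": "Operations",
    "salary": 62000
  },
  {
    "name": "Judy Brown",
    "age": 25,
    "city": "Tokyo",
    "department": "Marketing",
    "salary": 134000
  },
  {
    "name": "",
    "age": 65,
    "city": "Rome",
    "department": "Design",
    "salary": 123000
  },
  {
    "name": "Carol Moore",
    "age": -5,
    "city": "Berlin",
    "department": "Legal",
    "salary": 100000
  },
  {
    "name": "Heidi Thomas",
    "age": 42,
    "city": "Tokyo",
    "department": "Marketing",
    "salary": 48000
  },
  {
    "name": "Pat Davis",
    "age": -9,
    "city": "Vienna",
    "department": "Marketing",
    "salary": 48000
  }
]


Validating 7 records:
Rules: name non-empty, age > 0, salary > 0

  Row 1 (Karl White): negative salary: -7303
  Row 2 (Pat Harris): OK
  Row 3 (Judy Brown): OK
  Row 4 (???): empty name
  Row 5 (Carol Moore): negative age: -5
  Row 6 (Heidi Thomas): OK
  Row 7 (Pat Davis): negative age: -9

Total errors: 4

4 errors


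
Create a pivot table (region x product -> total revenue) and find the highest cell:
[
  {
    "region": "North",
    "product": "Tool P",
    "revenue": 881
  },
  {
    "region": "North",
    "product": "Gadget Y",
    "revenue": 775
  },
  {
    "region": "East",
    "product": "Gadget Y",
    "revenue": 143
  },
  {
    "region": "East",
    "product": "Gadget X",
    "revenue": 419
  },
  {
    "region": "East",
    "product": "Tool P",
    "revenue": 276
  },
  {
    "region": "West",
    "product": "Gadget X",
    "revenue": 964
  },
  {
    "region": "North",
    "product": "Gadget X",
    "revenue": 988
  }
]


Pivot: region (rows) x product (columns) -> total revenue

     Gadget X      Gadget Y      Tool P      
East           419           143           276  
North          988           775           881  
West           964             0             0  

Highest: North / Gadget X = $988

North / Gadget X = $988


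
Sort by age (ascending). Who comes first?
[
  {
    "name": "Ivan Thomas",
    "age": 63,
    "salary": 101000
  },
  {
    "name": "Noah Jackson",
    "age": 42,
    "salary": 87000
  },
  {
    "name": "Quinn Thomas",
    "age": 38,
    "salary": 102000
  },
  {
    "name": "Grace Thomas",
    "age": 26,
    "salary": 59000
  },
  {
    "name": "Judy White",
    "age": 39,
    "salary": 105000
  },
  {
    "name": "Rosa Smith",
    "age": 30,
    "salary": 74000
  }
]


Sort by: age (ascending)

Sorted order:
  1. Grace Thomas (age = 26)
  2. Rosa Smith (age = 30)
  3. Quinn Thomas (age = 38)
  4. Judy White (age = 39)
  5. Noah Jackson (age = 42)
  6. Ivan Thomas (age = 63)

First: Grace Thomas

Grace Thomas


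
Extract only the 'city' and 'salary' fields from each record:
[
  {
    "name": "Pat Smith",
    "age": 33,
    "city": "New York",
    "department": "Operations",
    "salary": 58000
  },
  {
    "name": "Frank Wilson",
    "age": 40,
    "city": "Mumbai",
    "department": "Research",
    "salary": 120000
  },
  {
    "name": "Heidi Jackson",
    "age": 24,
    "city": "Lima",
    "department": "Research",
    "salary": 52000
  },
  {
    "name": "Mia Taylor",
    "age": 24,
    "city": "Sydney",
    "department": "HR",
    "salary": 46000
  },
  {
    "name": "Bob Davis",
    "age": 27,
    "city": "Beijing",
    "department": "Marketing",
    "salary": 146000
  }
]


Original: 5 records with fields: name, age, city, department, salary
Keep: ['city', 'salary']
Drop: ['name', 'age', 'department']
Result: 5 records, 2 fields each

[
  {
    "city": "New York",
    "salary": 58000
  },
  {
    "city": "Mumbai",
    "salary": 120000
  },
  {
    "city": "Lima",
    "salary": 52000
  },
  {
    "city": "Sydney",
    "salary": 46000
  },
  {
    "city": "Beijing",
    "salary": 146000
  }
]


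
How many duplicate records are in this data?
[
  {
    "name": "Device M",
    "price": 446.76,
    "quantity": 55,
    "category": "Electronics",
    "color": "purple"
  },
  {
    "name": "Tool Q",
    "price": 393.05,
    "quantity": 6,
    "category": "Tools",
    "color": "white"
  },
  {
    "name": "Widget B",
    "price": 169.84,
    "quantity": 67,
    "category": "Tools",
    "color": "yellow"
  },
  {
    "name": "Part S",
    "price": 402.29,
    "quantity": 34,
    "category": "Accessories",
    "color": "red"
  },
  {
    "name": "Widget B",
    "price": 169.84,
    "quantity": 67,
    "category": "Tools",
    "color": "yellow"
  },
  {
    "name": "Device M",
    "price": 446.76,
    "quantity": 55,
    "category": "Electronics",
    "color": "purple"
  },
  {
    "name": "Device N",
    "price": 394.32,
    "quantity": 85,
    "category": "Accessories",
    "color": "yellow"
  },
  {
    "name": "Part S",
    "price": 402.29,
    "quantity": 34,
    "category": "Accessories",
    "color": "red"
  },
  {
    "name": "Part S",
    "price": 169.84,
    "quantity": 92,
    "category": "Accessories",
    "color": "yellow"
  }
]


Checking 9 records for duplicates:

  Row 1: Device M ($446.76, qty 55)
  Row 2: Tool Q ($393.05, qty 6)
  Row 3: Widget B ($169.84, qty 67)
  Row 4: Part S ($402.29, qty 34)
  Row 5: Widget B ($169.84, qty 67) <-- DUPLICATE
  Row 6: Device M ($446.76, qty 55) <-- DUPLICATE
  Row 7: Device N ($394.32, qty 85)
  Row 8: Part S ($402.29, qty 34) <-- DUPLICATE
  Row 9: Part S ($169.84, qty 92)

Duplicates found: 3
Unique records: 6

3 duplicates, 6 unique


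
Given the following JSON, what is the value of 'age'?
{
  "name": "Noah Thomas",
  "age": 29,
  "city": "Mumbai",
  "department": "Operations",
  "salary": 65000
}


Looking up field 'age'
Value: 29

29


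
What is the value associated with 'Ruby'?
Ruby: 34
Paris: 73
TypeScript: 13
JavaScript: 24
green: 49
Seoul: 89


Looking up key 'Ruby'
Value: 34

34


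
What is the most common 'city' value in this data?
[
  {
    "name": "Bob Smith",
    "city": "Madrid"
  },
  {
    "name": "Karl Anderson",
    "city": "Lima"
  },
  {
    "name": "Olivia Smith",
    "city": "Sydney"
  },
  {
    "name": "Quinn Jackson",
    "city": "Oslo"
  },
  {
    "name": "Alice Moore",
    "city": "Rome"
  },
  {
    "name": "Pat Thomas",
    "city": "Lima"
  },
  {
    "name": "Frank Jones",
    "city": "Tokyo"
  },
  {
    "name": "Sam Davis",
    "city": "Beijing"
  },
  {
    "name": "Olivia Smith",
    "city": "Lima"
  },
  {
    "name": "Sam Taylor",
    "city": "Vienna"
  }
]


Counting 'city' values across 10 records:

  Lima: 3 ###
  Madrid: 1 #
  Sydney: 1 #
  Oslo: 1 #
  Rome: 1 #
  Tokyo: 1 #
  Beijing: 1 #
  Vienna: 1 #

Most common: Lima (3 times)

Lima (3 times)


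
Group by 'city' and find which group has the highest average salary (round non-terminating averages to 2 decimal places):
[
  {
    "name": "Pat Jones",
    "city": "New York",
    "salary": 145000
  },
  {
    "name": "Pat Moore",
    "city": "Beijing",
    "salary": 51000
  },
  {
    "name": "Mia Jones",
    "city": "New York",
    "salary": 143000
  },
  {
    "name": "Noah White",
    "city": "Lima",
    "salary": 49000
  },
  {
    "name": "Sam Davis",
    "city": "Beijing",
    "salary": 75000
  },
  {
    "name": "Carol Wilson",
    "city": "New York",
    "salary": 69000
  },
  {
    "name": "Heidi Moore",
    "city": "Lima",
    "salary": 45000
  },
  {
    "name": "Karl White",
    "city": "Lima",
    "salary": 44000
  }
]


Group by: city

Groups:
  Beijing: 2 people, avg salary = 126000/2 = $63000
  Lima: 3 people, avg salary = 138000/3 = $46000
  New York: 3 people, avg salary = 357000/3 = $119000

Highest average salary: New York ($119000)

New York ($119000)


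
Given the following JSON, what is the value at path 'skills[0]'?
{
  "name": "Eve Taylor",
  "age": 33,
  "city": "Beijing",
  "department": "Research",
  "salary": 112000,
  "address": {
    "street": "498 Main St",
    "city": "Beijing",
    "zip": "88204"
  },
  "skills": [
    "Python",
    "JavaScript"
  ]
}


Query: skills[0]
Path: skills -> first element
Value: Python

Python


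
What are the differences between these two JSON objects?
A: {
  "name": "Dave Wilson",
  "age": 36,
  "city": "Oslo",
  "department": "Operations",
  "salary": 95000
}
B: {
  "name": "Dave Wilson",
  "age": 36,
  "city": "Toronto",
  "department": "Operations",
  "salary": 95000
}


Comparing each field (in key order):
  name: same
  age: same
  city: DIFFERENT
  department: same
  salary: same
Differences:
  city: Oslo -> Toronto

1 field(s) changed

1 change: city


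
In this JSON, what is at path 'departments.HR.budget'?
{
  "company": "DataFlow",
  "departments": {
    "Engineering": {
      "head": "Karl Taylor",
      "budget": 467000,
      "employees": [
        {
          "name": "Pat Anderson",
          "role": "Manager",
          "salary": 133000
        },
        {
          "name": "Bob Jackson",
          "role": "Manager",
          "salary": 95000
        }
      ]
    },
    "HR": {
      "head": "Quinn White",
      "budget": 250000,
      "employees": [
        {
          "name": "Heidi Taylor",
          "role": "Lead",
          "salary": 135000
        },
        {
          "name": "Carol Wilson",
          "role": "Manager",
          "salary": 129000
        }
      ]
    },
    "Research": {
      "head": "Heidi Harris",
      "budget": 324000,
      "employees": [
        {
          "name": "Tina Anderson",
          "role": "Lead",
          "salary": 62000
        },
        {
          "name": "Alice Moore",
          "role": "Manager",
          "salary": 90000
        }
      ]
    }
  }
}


Path: departments.HR.budget

Navigate:
  -> departments
  -> HR
  -> budget = 250000

250000


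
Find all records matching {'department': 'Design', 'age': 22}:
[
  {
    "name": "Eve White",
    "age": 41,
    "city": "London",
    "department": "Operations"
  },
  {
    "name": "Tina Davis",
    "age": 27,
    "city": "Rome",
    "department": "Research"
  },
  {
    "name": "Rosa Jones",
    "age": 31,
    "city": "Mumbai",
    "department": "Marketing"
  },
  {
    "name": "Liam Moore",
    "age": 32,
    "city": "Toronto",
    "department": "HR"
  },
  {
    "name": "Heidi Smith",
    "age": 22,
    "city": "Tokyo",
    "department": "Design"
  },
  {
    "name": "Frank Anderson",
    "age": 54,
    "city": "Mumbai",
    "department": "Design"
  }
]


Search criteria: {'department': 'Design', 'age': 22}

Checking 6 records:
  Eve White: {department: Operations, age: 41}
  Tina Davis: {department: Research, age: 27}
  Rosa Jones: {department: Marketing, age: 31}
  Liam Moore: {department: HR, age: 32}
  Heidi Smith: {department: Design, age: 22} <-- MATCH
  Frank Anderson: {department: Design, age: 54}

Matches: ["Heidi Smith"]

["Heidi Smith"]


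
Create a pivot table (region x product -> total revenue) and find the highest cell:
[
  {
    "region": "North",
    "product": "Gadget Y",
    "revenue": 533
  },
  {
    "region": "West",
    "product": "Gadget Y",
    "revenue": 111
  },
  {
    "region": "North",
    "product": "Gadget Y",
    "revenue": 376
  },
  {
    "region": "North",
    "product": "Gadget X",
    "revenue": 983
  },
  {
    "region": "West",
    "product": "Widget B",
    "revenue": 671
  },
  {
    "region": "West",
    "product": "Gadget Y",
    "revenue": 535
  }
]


Pivot: region (rows) x product (columns) -> total revenue

     Gadget X      Gadget Y      Widget B    
North          983           909             0  
West             0           646           671  

Highest: North / Gadget X = $983

North / Gadget X = $983


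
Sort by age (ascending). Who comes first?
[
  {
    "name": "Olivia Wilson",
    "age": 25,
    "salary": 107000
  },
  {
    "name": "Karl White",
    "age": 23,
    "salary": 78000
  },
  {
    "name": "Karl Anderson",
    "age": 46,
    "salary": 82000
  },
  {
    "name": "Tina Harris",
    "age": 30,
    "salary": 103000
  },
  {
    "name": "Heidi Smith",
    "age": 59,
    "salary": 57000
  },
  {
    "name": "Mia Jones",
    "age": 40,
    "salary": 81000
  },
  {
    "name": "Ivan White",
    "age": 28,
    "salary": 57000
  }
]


Sort by: age (ascending)

Sorted order:
  1. Karl White (age = 23)
  2. Olivia Wilson (age = 25)
  3. Ivan White (age = 28)
  4. Tina Harris (age = 30)
  5. Mia Jones (age = 40)
  6. Karl Anderson (age = 46)
  7. Heidi Smith (age = 59)

First: Karl White

Karl White


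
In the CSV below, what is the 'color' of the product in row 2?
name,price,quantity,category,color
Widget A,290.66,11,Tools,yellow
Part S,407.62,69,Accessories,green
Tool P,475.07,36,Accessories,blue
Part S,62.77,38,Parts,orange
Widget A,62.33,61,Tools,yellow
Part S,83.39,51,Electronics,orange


Query: Row 2 ('Part S'), column 'color'
Value: green

green


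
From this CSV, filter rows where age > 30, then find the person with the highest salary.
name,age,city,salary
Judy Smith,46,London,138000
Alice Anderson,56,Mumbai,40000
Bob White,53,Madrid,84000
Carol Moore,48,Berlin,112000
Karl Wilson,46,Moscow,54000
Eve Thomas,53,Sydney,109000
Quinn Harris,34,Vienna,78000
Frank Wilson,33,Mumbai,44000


Filter: age > 30
Sort by: salary (descending)

Filtered records (8):
  Judy Smith, age 46, salary $138000
  Carol Moore, age 48, salary $112000
  Eve Thomas, age 53, salary $109000
  Bob White, age 53, salary $84000
  Quinn Harris, age 34, salary $78000
  Karl Wilson, age 46, salary $54000
  Frank Wilson, age 33, salary $44000
  Alice Anderson, age 56, salary $40000

Highest salary: Judy Smith ($138000)

Judy Smith


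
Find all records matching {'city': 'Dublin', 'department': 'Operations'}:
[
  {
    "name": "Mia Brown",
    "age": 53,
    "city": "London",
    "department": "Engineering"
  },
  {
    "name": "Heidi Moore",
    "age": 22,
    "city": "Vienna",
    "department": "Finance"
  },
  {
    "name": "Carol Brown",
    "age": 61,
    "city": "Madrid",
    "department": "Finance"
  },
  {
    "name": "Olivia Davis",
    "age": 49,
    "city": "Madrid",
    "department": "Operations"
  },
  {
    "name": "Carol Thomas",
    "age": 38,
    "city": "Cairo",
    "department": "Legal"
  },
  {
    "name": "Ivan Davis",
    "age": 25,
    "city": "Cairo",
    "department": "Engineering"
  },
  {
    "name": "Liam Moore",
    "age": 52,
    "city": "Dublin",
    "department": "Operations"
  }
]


Search criteria: {'city': 'Dublin', 'department': 'Operations'}

Checking 7 records:
  Mia Brown: {city: London, department: Engineering}
  Heidi Moore: {city: Vienna, department: Finance}
  Carol Brown: {city: Madrid, department: Finance}
  Olivia Davis: {city: Madrid, department: Operations}
  Carol Thomas: {city: Cairo, department: Legal}
  Ivan Davis: {city: Cairo, department: Engineering}
  Liam Moore: {city: Dublin, department: Operations} <-- MATCH

Matches: ["Liam Moore"]

["Liam Moore"]


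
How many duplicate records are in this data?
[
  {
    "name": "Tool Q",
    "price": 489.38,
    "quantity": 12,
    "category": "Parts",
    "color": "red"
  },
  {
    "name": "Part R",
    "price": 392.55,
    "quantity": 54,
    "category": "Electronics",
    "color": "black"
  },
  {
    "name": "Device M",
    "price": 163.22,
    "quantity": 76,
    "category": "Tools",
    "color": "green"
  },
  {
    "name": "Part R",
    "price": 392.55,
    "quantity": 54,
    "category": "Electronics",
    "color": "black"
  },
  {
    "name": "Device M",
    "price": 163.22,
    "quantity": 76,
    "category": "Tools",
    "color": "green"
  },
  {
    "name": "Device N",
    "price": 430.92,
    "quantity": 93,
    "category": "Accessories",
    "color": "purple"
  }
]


Checking 6 records for duplicates:

  Row 1: Tool Q ($489.38, qty 12)
  Row 2: Part R ($392.55, qty 54)
  Row 3: Device M ($163.22, qty 76)
  Row 4: Part R ($392.55, qty 54) <-- DUPLICATE
  Row 5: Device M ($163.22, qty 76) <-- DUPLICATE
  Row 6: Device N ($430.92, qty 93)

Duplicates found: 2
Unique records: 4

2 duplicates, 4 unique


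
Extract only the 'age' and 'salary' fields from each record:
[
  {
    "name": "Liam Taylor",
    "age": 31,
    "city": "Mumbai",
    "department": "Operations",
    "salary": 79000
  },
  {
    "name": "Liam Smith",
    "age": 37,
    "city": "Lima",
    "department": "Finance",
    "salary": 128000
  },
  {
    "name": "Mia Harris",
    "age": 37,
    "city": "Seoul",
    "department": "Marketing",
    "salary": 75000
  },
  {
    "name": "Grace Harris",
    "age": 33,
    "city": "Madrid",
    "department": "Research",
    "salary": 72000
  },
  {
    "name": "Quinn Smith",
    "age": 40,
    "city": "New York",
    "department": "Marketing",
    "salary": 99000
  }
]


Original: 5 records with fields: name, age, city, department, salary
Keep: ['age', 'salary']
Drop: ['name', 'city', 'department']
Result: 5 records, 2 fields each

[
  {
    "age": 31,
    "salary": 79000
  },
  {
    "age": 37,
    "salary": 128000
  },
  {
    "age": 37,
    "salary": 75000
  },
  {
    "age": 33,
    "salary": 72000
  },
  {
    "age": 40,
    "salary": 99000
  }
]


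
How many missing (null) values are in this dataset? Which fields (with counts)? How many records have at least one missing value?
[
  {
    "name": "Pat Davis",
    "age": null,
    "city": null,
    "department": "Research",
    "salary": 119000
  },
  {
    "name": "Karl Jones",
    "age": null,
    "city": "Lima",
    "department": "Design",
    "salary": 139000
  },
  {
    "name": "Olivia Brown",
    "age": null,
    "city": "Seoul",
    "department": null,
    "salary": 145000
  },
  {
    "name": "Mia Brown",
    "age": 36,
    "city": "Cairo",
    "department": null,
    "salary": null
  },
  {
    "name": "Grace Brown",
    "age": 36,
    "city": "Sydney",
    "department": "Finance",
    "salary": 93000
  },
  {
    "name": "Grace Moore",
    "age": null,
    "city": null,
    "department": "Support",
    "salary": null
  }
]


Checking for missing (null) values in 6 records:

  Pat Davis: age, city
  Karl Jones: age
  Olivia Brown: age, department
  Mia Brown: department, salary
  Grace Brown: complete
  Grace Moore: age, city, salary

Per field:
  name: 0 missing
  age: 4 missing
  city: 2 missing
  department: 2 missing
  salary: 2 missing

Total missing values: 10
Records with any missing: 5

10 missing values (age: 4, city: 2, department: 2, salary: 2); 5 incomplete records


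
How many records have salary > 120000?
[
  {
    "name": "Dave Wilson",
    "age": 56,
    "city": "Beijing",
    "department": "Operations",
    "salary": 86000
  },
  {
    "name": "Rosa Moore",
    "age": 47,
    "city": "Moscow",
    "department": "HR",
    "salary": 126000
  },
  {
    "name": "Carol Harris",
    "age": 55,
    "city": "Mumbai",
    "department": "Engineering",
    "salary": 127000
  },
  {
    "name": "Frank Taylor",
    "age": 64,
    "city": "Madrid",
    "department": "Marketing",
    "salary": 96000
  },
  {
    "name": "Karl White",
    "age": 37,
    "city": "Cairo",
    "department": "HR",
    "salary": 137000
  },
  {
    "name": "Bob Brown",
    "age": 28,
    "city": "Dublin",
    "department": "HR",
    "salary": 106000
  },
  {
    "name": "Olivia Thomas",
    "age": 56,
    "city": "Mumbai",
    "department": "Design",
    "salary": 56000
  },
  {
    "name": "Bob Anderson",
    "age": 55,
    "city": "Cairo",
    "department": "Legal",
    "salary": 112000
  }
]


Data: 8 records
Condition: salary > 120000

Checking each record:
  Dave Wilson: 86000
  Rosa Moore: 126000 MATCH
  Carol Harris: 127000 MATCH
  Frank Taylor: 96000
  Karl White: 137000 MATCH
  Bob Brown: 106000
  Olivia Thomas: 56000
  Bob Anderson: 112000

Count: 3

3


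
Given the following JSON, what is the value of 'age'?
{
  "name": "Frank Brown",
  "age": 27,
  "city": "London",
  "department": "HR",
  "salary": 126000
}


Looking up field 'age'
Value: 27

27


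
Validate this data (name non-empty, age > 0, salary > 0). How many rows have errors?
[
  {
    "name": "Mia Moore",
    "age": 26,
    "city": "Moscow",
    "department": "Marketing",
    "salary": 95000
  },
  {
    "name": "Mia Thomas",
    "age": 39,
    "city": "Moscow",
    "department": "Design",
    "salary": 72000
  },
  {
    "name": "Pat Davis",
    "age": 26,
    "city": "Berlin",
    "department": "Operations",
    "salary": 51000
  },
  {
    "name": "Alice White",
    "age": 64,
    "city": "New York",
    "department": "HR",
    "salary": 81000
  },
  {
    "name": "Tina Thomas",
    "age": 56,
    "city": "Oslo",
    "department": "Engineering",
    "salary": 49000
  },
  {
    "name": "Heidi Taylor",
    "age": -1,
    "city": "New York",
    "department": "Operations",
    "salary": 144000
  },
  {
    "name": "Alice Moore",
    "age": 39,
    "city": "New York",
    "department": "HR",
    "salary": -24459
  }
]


Validating 7 records:
Rules: name non-empty, age > 0, salary > 0

  Row 1 (Mia Moore): OK
  Row 2 (Mia Thomas): OK
  Row 3 (Pat Davis): OK
  Row 4 (Alice White): OK
  Row 5 (Tina Thomas): OK
  Row 6 (Heidi Taylor): negative age: -1
  Row 7 (Alice Moore): negative salary: -24459

Total errors: 2

2 errors


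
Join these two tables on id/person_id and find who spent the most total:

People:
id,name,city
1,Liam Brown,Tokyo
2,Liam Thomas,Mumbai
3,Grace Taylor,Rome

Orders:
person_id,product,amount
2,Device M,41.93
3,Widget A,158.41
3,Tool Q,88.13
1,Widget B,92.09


Join on: people.id = orders.person_id

Joined rows:
  Liam Thomas (Mumbai) bought Device M for $41.93
  Grace Taylor (Rome) bought Widget A for $158.41
  Grace Taylor (Rome) bought Tool Q for $88.13
  Liam Brown (Tokyo) bought Widget B for $92.09

Total per person:
  Grace Taylor: $246.54
  Liam Brown: $92.09
  Liam Thomas: $41.93

Top spender: Grace Taylor ($246.54)

Grace Taylor ($246.54)


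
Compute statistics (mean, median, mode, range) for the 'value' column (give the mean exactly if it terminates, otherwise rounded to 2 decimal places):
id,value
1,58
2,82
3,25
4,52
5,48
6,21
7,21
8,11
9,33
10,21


Data: [58, 82, 25, 52, 48, 21, 21, 11, 33, 21]
Count: 10
Sum: 372
Mean: 372/10 = 37.2
Sorted: [11, 21, 21, 21, 25, 33, 48, 52, 58, 82]
Median: 29.0
Mode: 21 (3 times)
Range: 82 - 11 = 71
Min: 11, Max: 82

mean=37.2, median=29.0, mode=21, range=71
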